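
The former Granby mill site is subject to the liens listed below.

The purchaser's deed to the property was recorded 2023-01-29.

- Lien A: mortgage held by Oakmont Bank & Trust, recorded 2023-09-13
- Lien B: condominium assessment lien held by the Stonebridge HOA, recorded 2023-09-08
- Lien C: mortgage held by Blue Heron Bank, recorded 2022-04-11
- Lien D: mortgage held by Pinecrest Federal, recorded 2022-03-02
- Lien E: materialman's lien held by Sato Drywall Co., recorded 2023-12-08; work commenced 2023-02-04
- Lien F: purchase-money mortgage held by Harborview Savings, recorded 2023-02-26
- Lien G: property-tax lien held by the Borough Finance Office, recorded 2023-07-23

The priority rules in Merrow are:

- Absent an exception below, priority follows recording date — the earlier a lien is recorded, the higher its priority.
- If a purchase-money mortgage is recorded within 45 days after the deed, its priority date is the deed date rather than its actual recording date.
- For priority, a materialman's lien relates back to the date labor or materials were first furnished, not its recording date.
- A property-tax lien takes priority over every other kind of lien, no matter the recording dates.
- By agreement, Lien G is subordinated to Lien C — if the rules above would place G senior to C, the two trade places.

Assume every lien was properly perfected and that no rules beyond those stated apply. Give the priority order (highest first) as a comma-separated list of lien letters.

Adjusting effective dates: E's effective date is 2023-02-04, when work began; F relates back to the deed date 2023-01-29.
G is a property-tax lien, so it outranks all other liens regardless of date.
Ordering the rest by effective date: D (2022-03-02), C (2022-04-11), F (2023-01-29), E (2023-02-04), B (2023-09-08), A (2023-09-13).
Because G would otherwise rank above C, the subordination swaps them.

C, D, G, F, E, B, A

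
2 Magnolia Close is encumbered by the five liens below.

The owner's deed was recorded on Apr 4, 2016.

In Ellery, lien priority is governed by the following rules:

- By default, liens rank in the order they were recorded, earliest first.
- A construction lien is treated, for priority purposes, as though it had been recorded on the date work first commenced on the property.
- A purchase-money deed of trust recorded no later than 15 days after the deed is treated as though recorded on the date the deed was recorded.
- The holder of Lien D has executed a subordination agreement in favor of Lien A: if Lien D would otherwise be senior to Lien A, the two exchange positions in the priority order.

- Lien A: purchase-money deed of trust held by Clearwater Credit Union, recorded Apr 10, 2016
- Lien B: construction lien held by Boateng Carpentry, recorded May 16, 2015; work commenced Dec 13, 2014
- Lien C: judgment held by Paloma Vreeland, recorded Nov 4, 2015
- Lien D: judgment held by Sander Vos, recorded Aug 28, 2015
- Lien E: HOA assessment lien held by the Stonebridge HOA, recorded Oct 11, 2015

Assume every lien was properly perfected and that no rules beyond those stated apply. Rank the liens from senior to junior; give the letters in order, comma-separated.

Adjusting effective dates: A was recorded within the 15-day window, so its effective date is the deed date Apr 4, 2016; B relates back to Dec 13, 2014 (work commenced).
Ordering by effective date: B (Dec 13, 2014), D (Aug 28, 2015), E (Oct 11, 2015), C (Nov 4, 2015), A (Apr 4, 2016).
The subordination applies — D was senior to A — so D and A swap.

B, A, E, C, D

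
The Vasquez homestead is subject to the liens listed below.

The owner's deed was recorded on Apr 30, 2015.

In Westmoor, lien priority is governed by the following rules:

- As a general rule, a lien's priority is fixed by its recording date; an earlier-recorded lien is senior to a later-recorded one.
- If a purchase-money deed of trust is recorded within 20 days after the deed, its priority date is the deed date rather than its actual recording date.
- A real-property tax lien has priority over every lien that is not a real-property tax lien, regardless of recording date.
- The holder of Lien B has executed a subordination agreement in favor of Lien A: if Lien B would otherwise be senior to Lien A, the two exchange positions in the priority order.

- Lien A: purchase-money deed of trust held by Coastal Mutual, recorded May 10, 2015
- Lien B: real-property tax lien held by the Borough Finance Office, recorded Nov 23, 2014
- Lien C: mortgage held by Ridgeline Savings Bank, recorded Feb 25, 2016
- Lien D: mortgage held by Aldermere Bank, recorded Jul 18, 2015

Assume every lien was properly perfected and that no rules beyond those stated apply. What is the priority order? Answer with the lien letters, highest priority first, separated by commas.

A, B, D, C

Effective dates after the stated exceptions: A was recorded within the 20-day window, so its effective date is the deed date Apr 30, 2015.
B is a real-property tax lien and takes priority over every other lien.
Ordering the rest by effective date: A (Apr 30, 2015), D (Jul 18, 2015), C (Feb 25, 2016).
B would otherwise be senior to A, so under the subordination agreement B and A exchange positions.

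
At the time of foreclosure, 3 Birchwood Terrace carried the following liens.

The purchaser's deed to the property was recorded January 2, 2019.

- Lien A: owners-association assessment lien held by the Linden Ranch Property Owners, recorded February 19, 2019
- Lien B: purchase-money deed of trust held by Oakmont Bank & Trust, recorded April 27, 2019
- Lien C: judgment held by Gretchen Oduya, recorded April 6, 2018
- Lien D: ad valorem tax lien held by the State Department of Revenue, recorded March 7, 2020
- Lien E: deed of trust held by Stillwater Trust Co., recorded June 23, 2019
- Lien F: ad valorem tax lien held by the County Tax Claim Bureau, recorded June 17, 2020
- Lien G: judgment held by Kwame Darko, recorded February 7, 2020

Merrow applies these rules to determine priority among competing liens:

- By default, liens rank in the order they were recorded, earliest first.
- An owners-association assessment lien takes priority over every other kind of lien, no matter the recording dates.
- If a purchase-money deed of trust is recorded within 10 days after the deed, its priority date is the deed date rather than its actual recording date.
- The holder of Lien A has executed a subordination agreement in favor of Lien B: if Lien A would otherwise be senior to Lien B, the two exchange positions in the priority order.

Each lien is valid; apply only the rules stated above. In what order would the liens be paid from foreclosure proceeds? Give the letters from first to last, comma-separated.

B, C, A, E, G, D, F

Effective dates: B was recorded 115 days after the deed — beyond 10 days — so no relation-back applies.
A is an owners-association assessment lien, so it outranks all other liens regardless of date.
The other liens, earliest effective date first: C (April 6, 2018), B (April 27, 2019), E (June 23, 2019), G (February 7, 2020), D (March 7, 2020), F (June 17, 2020).
Because A would otherwise rank above B, the subordination swaps them.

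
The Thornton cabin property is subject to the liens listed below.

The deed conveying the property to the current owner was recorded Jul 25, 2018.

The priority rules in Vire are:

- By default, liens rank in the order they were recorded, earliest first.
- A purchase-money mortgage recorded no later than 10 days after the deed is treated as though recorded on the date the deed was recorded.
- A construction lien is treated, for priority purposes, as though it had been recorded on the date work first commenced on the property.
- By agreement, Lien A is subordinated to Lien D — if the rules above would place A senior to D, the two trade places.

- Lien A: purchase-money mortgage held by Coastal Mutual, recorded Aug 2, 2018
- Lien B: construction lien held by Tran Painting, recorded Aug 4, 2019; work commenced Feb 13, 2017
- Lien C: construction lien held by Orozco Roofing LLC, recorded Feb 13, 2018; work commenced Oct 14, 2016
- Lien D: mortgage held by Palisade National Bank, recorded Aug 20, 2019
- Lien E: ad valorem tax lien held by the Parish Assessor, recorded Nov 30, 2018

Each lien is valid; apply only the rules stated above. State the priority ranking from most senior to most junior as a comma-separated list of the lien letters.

C, B, D, E, A

Effective dates: A was recorded within the 10-day window, so its effective date is the deed date Jul 25, 2018; B's effective date is Feb 13, 2017, when work began; C's effective date is Oct 14, 2016, when work began.
By effective date: C (Oct 14, 2016), B (Feb 13, 2017), A (Jul 25, 2018), E (Nov 30, 2018), D (Aug 20, 2019).
Because A would otherwise rank above D, the subordination swaps them.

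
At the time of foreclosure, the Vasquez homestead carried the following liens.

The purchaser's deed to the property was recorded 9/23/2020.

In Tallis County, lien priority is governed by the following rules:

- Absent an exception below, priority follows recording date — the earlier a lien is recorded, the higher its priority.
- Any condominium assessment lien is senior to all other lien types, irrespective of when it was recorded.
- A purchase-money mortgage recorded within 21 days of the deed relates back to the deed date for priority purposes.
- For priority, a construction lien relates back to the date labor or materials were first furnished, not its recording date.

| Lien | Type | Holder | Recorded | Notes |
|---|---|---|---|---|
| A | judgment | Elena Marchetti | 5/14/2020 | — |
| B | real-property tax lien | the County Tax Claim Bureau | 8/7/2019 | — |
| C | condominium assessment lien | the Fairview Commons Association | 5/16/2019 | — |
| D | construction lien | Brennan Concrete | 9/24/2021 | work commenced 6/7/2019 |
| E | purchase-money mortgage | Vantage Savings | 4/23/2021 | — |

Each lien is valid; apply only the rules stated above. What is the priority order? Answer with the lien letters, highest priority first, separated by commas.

Adjusting effective dates: D's effective date is 6/7/2019, when work began; E missed the 21-day window (212 days after the deed), so its recording date stands.
C, as a condominium assessment lien, has superpriority and ranks first.
Remaining liens by effective date: D (6/7/2019), B (8/7/2019), A (5/14/2020), E (4/23/2021).

C, D, B, A, E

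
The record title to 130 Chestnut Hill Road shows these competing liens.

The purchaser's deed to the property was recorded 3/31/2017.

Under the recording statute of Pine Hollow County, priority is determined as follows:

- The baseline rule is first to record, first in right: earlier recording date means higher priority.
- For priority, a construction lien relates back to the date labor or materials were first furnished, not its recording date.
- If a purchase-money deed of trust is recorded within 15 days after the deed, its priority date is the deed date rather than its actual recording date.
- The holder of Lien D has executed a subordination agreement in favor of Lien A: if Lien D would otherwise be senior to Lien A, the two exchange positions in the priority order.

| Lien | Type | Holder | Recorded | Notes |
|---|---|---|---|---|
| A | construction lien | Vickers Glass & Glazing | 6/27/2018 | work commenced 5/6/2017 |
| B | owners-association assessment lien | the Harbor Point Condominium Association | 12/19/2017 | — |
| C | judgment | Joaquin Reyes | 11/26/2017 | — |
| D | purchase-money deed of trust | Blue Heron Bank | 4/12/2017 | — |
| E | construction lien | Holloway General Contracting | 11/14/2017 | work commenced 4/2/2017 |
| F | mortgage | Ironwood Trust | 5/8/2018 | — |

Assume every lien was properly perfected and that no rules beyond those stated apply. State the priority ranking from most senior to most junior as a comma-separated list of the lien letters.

Adjusting effective dates: A's effective date is 5/6/2017, when work began; D relates back to the deed date 3/31/2017; E is treated as recorded 4/2/2017, the work-commencement date.
By effective date: D (3/31/2017), E (4/2/2017), A (5/6/2017), C (11/26/2017), B (12/19/2017), F (5/8/2018).
D is senior to A before the subordination, so the two trade places.

A, E, D, C, B, F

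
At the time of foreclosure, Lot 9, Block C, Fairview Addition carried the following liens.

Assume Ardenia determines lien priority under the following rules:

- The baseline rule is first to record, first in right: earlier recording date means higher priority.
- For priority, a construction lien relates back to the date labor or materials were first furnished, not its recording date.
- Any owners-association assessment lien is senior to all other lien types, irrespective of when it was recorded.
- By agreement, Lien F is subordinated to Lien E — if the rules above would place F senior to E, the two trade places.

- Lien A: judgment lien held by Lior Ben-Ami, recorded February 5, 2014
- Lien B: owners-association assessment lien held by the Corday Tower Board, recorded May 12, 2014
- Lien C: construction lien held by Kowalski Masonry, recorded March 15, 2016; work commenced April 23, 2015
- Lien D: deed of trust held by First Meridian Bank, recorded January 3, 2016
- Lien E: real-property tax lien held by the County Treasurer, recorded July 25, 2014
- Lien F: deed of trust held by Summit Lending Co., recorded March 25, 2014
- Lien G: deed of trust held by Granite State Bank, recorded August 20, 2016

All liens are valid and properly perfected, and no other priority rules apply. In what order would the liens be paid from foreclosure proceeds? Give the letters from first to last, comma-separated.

B, A, E, F, C, D, G

Effective dates: C's effective date is April 23, 2015, when work began.
B is an owners-association assessment lien and takes priority over every other lien.
Ordering the rest by effective date: A (February 5, 2014), F (March 25, 2014), E (July 25, 2014), C (April 23, 2015), D (January 3, 2016), G (August 20, 2016).
Because F would otherwise rank above E, the subordination swaps them.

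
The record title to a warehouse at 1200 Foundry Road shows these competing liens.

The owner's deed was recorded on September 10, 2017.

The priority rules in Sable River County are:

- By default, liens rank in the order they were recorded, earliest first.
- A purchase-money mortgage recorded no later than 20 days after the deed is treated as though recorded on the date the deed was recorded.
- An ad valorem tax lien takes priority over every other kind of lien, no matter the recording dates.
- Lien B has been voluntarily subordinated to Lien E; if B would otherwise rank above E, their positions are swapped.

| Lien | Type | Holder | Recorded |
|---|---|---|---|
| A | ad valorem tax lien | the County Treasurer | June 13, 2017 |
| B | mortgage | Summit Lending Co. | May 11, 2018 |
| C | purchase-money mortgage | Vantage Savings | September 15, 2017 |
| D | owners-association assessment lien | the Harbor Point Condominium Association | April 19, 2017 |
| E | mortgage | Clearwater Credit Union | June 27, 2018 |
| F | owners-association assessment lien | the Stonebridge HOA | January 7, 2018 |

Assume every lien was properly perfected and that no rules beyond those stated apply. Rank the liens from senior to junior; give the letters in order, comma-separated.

A, D, C, F, E, B

First, effective dates: C was recorded within the 20-day window, so its effective date is the deed date September 10, 2017.
As an ad valorem tax lien, A is senior to every other lien.
Ordering the rest by effective date: D (April 19, 2017), C (September 10, 2017), F (January 7, 2018), B (May 11, 2018), E (June 27, 2018).
Because B would otherwise rank above E, the subordination swaps them.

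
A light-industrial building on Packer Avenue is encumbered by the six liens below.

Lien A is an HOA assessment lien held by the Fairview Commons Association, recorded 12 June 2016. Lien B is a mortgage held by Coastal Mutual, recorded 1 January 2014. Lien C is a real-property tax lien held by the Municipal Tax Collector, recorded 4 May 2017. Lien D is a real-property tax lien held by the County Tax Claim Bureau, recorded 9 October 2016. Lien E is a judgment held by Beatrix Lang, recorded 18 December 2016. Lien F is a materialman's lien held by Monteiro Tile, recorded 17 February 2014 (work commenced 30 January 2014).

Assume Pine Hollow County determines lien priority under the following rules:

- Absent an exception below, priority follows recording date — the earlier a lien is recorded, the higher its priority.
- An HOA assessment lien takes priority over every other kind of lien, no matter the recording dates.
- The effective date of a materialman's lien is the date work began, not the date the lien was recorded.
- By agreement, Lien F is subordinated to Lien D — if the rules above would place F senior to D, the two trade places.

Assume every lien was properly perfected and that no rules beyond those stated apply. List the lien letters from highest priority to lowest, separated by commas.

A, B, D, F, E, C

First, effective dates: F relates back to 30 January 2014 (work commenced).
As an HOA assessment lien, A is senior to every other lien.
Among the remaining liens, by effective date: B (1 January 2014), F (30 January 2014), D (9 October 2016), E (18 December 2016), C (4 May 2017).
The subordination applies — F was senior to D — so F and D swap.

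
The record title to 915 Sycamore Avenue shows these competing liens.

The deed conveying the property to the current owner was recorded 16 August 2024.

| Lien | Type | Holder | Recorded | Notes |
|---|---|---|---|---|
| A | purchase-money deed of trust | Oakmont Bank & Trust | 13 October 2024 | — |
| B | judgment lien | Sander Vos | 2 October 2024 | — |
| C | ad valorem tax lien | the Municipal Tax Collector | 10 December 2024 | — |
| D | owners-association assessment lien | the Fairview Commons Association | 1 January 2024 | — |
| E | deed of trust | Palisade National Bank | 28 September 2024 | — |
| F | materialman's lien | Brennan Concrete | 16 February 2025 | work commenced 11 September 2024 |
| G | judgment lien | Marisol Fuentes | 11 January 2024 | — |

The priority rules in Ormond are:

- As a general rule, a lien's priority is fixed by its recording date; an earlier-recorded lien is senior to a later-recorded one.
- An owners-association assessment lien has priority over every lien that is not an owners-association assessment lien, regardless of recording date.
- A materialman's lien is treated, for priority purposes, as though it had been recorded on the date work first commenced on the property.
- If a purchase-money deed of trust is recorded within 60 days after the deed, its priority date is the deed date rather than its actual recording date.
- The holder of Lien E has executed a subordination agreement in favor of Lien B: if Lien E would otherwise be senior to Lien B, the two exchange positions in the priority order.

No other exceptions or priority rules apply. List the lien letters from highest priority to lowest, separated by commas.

D, G, A, F, B, E, C

Adjusting effective dates: A's effective date is the deed date, 16 August 2024; F is treated as recorded 11 September 2024, the work-commencement date.
D is an owners-association assessment lien and takes priority over every other lien.
Remaining liens by effective date: G (11 January 2024), A (16 August 2024), F (11 September 2024), E (28 September 2024), B (2 October 2024), C (10 December 2024).
Because E would otherwise rank above B, the subordination swaps them.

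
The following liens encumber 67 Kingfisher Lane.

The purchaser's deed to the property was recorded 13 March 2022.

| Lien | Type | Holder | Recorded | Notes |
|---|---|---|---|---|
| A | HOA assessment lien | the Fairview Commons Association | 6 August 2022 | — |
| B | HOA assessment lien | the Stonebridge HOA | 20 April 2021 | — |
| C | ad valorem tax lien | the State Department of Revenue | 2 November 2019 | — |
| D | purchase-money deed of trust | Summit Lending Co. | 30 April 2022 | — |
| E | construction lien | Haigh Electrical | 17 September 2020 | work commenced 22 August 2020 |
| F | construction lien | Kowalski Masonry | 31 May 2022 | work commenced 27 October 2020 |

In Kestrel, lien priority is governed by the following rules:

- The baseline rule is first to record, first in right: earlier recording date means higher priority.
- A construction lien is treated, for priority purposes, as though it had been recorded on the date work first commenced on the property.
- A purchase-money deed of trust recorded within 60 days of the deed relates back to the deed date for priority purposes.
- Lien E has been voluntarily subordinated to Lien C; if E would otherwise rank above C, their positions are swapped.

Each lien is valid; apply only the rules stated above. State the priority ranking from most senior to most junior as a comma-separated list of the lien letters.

C, E, F, B, D, A

Effective dates: D was recorded within the 60-day window, so its effective date is the deed date 13 March 2022; E relates back to 22 August 2020 (work commenced); F is treated as recorded 27 October 2020, the work-commencement date.
By effective date: C (2 November 2019), E (22 August 2020), F (27 October 2020), B (20 April 2021), D (13 March 2022), A (6 August 2022).
Since E is not senior to C, the subordination leaves the order unchanged.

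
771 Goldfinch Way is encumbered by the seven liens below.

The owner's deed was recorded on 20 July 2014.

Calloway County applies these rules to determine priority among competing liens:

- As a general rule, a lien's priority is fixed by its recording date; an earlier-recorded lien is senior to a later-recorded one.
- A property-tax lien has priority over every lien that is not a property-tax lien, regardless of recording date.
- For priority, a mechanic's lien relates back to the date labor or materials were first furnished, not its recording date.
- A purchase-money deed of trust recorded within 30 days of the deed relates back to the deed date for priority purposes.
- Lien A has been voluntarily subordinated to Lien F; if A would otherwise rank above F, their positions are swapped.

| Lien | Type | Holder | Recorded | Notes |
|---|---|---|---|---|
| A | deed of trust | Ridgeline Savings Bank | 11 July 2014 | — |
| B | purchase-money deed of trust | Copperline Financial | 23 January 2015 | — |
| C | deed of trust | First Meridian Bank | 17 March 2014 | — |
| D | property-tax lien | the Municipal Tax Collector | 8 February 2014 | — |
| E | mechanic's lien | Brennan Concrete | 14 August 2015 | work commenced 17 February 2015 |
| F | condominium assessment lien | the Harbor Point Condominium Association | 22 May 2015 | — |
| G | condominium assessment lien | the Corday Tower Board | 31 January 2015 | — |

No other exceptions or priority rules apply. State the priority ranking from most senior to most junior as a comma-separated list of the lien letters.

D, C, F, B, G, E, A

First, effective dates: B was recorded 187 days after the deed, outside the 30-day window, so it keeps its recording date; E's effective date is 17 February 2015, when work began.
As a property-tax lien, D is senior to every other lien.
The other liens, earliest effective date first: C (17 March 2014), A (11 July 2014), B (23 January 2015), G (31 January 2015), E (17 February 2015), F (22 May 2015).
A is senior to F before the subordination, so the two trade places.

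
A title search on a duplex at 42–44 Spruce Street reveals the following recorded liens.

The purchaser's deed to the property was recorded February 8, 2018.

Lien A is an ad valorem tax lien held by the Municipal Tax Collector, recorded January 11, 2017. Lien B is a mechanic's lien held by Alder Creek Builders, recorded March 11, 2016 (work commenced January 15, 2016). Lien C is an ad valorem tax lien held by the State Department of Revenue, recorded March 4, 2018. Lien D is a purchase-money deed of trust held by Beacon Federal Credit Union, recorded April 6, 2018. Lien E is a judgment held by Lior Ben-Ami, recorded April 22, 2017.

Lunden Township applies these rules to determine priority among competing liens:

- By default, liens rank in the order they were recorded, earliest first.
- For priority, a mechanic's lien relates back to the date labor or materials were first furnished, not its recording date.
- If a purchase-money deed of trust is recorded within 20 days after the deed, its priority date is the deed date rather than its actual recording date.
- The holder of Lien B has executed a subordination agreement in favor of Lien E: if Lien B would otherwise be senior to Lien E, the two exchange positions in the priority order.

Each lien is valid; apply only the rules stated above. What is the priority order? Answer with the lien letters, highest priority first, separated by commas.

Effective dates after the stated exceptions: B is treated as recorded January 15, 2016, the work-commencement date; D was recorded 57 days after the deed — beyond 20 days — so no relation-back applies.
By effective date: B (January 15, 2016), A (January 11, 2017), E (April 22, 2017), C (March 4, 2018), D (April 6, 2018).
B is senior to E before the subordination, so the two trade places.

E, A, B, C, D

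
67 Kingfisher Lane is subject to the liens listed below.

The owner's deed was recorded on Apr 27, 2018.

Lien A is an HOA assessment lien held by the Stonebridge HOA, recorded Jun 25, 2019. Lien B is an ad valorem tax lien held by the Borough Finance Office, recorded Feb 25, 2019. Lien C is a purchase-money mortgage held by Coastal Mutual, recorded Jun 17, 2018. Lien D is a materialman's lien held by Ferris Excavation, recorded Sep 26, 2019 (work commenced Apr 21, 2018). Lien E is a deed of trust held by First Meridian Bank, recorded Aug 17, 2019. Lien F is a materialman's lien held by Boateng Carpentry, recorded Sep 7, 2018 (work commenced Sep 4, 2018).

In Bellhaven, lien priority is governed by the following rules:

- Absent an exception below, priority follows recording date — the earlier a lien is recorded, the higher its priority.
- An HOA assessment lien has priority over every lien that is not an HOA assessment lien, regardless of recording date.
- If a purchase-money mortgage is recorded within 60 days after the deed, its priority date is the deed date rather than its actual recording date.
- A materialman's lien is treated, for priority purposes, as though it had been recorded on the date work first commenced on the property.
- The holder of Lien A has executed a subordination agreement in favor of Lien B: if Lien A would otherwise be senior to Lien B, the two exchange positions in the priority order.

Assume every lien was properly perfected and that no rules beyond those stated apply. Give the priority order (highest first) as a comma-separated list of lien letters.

First, effective dates: C relates back to the deed date Apr 27, 2018; D relates back to Apr 21, 2018 (work commenced); F's effective date is Sep 4, 2018, when work began.
As an HOA assessment lien, A is senior to every other lien.
Among the remaining liens, by effective date: D (Apr 21, 2018), C (Apr 27, 2018), F (Sep 4, 2018), B (Feb 25, 2019), E (Aug 17, 2019).
The subordination applies — A was senior to B — so A and B swap.

B, D, C, F, A, E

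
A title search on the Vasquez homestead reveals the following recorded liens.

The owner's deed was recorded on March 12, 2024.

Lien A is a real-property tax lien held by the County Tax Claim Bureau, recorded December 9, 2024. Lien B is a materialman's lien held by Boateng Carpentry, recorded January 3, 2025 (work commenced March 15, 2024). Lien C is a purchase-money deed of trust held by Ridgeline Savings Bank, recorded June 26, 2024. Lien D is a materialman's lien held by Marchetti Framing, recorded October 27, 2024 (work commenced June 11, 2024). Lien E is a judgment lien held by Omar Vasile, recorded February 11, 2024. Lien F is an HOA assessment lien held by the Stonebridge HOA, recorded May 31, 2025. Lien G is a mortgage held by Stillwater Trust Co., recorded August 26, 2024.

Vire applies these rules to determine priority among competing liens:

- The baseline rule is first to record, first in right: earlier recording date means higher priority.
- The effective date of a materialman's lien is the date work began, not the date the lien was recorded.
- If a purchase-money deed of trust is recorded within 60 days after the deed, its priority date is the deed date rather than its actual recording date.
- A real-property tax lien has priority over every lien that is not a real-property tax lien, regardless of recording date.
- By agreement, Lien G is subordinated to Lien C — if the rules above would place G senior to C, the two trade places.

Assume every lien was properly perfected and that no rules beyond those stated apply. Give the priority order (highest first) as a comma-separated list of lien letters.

Adjusting effective dates: B is treated as recorded March 15, 2024, the work-commencement date; C was recorded 106 days after the deed, outside the 60-day window, so it keeps its recording date; D's effective date is June 11, 2024, when work began.
A, as a real-property tax lien, has superpriority and ranks first.
Remaining liens by effective date: E (February 11, 2024), B (March 15, 2024), D (June 11, 2024), C (June 26, 2024), G (August 26, 2024), F (May 31, 2025).
Since G is not senior to C, the subordination leaves the order unchanged.

A, E, B, D, C, G, F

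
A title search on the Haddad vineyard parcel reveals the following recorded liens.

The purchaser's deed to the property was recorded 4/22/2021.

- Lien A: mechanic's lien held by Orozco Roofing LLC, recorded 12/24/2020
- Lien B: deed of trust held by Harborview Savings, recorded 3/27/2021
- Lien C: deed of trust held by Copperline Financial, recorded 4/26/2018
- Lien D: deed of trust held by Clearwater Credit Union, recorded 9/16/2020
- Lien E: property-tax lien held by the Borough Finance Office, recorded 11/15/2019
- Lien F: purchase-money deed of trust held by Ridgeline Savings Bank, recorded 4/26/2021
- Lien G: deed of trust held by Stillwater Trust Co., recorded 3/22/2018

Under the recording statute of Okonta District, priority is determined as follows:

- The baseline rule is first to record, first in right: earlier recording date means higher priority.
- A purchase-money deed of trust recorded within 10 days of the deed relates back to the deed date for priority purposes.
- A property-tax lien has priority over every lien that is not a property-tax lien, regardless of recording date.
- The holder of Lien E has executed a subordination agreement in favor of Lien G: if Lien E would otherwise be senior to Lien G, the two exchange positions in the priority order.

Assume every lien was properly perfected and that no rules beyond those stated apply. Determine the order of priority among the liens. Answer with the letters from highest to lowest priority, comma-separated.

G, E, C, D, A, B, F

Effective dates after the stated exceptions: F relates back to the deed date 4/22/2021.
As a property-tax lien, E is senior to every other lien.
Among the remaining liens, by effective date: G (3/22/2018), C (4/26/2018), D (9/16/2020), A (12/24/2020), B (3/27/2021), F (4/22/2021).
The subordination applies — E was senior to G — so E and G swap.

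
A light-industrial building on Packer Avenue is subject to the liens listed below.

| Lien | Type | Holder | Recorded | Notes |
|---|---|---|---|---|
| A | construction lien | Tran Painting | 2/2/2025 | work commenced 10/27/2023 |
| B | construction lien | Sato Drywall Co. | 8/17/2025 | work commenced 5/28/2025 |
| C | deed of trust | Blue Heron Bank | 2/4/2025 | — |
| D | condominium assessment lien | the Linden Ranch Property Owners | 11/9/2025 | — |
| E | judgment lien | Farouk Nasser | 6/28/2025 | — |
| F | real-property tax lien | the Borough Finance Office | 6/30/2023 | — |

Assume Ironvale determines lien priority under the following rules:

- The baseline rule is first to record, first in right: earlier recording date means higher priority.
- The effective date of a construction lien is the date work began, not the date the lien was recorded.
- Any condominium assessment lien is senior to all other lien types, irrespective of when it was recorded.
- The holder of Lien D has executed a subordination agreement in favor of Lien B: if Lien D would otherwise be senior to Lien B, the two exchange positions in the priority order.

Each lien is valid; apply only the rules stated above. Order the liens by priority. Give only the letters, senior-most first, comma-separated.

B, F, A, C, D, E

First, effective dates: A is treated as recorded 10/27/2023, the work-commencement date; B relates back to 5/28/2025 (work commenced).
D, as a condominium assessment lien, has superpriority and ranks first.
Remaining liens by effective date: F (6/30/2023), A (10/27/2023), C (2/4/2025), B (5/28/2025), E (6/28/2025).
The subordination applies — D was senior to B — so D and B swap.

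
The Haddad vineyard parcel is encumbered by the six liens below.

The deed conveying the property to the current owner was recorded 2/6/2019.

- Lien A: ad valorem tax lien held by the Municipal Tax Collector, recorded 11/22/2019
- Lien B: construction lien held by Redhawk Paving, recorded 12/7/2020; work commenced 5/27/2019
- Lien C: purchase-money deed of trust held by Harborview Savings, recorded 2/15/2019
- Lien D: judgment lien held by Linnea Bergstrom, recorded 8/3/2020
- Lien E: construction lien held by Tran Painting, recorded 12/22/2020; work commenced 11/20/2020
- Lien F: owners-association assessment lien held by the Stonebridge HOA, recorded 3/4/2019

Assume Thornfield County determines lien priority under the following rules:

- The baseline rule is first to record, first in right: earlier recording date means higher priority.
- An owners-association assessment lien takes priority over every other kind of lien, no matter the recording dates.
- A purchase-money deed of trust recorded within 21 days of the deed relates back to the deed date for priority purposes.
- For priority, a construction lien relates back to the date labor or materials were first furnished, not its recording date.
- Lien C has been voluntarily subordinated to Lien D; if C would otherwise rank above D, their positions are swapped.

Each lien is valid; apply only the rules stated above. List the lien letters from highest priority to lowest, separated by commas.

First, effective dates: B relates back to 5/27/2019 (work commenced); C relates back to the deed date 2/6/2019; E relates back to 11/20/2020 (work commenced).
F, as an owners-association assessment lien, has superpriority and ranks first.
The other liens, earliest effective date first: C (2/6/2019), B (5/27/2019), A (11/22/2019), D (8/3/2020), E (11/20/2020).
The subordination applies — C was senior to D — so C and D swap.

F, D, B, A, C, E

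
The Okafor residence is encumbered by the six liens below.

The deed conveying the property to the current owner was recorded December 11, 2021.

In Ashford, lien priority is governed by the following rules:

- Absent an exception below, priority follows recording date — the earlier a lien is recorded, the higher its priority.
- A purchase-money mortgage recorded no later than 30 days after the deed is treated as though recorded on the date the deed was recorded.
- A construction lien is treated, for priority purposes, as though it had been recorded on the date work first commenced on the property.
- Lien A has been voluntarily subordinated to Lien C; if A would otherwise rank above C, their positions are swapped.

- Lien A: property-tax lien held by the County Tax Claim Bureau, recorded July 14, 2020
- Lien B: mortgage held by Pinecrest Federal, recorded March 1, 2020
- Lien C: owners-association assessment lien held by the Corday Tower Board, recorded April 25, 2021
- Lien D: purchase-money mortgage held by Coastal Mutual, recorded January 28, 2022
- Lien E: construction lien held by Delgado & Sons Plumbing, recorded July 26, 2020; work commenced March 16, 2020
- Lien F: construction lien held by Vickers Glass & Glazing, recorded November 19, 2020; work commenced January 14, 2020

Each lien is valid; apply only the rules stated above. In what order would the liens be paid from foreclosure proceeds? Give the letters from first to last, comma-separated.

F, B, E, C, A, D

First, effective dates: D missed the 30-day window (48 days after the deed), so its recording date stands; E is treated as recorded March 16, 2020, the work-commencement date; F is treated as recorded January 14, 2020, the work-commencement date.
By effective date: F (January 14, 2020), B (March 1, 2020), E (March 16, 2020), A (July 14, 2020), C (April 25, 2021), D (January 28, 2022).
Because A would otherwise rank above C, the subordination swaps them.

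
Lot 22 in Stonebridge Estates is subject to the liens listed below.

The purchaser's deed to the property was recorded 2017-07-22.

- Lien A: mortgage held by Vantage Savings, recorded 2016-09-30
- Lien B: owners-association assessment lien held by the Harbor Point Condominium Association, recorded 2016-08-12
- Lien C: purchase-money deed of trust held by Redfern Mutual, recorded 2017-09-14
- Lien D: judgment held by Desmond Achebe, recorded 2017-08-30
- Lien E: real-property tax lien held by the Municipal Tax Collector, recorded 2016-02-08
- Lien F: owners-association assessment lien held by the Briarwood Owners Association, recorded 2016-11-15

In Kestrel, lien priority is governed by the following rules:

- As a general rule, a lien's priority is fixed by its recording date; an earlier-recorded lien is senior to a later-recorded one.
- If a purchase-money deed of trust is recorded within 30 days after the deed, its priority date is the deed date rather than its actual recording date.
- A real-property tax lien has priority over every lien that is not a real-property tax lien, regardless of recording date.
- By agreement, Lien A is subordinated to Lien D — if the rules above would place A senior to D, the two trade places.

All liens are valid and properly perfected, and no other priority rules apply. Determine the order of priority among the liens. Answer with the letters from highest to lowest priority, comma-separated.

E, B, D, F, A, C

Effective dates after the stated exceptions: C missed the 30-day window (54 days after the deed), so its recording date stands.
E is a real-property tax lien, so it outranks all other liens regardless of date.
Among the remaining liens, by effective date: B (2016-08-12), A (2016-09-30), F (2016-11-15), D (2017-08-30), C (2017-09-14).
The subordination applies — A was senior to D — so A and D swap.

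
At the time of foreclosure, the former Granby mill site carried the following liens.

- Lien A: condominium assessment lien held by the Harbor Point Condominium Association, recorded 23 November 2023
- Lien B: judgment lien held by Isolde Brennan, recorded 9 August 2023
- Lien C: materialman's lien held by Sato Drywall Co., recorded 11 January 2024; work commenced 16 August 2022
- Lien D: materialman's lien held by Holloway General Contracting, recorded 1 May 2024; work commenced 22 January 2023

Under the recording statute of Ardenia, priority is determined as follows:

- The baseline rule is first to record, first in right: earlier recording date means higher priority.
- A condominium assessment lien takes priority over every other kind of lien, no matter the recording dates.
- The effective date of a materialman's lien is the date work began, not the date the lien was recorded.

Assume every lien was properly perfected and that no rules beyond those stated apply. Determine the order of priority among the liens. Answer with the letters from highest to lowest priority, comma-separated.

Effective dates: C's effective date is 16 August 2022, when work began; D's effective date is 22 January 2023, when work began.
A, as a condominium assessment lien, has superpriority and ranks first.
Ordering the rest by effective date: C (16 August 2022), D (22 January 2023), B (9 August 2023).

A, C, D, B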